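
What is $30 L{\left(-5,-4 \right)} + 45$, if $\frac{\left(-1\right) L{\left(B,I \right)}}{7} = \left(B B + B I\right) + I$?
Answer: $-8565$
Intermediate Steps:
$L{\left(B,I \right)} = - 7 I - 7 B^{2} - 7 B I$ ($L{\left(B,I \right)} = - 7 \left(\left(B B + B I\right) + I\right) = - 7 \left(\left(B^{2} + B I\right) + I\right) = - 7 \left(I + B^{2} + B I\right) = - 7 I - 7 B^{2} - 7 B I$)
$30 L{\left(-5,-4 \right)} + 45 = 30 \left(\left(-7\right) \left(-4\right) - 7 \left(-5\right)^{2} - \left(-35\right) \left(-4\right)\right) + 45 = 30 \left(28 - 175 - 140\right) + 45 = 30 \left(-287\right) + 45 = -8610 + 45 = -8565$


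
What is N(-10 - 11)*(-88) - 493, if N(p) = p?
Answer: 1355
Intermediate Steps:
N(-10 - 11)*(-88) - 493 = (-10 - 11)*(-88) - 493 = -21*(-88) - 493 = 1848 - 493 = 1355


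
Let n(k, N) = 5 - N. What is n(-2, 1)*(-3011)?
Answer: -12044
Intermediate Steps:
n(-2, 1)*(-3011) = (5 - 1*1)*(-3011) = (5 - 1)*(-3011) = 4*(-3011) = -12044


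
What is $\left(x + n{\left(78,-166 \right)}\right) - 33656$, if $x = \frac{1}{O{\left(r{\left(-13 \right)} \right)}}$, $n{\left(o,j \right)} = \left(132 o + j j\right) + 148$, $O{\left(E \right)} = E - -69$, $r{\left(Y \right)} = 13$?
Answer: $\frac{356209}{82} \approx 4344.0$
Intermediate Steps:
$O{\left(E \right)} = 69 + E$ ($O{\left(E \right)} = E + 69 = 69 + E$)
$n{\left(o,j \right)} = 148 + j^{2} + 132 o$ ($n{\left(o,j \right)} = \left(132 o + j^{2}\right) + 148 = \left(j^{2} + 132 o\right) + 148 = 148 + j^{2} + 132 o$)
$x = \frac{1}{82}$ ($x = \frac{1}{69 + 13} = \frac{1}{82} \approx 0.012195$)
$\left(x + n{\left(78,-166 \right)}\right) - 33656 = \left(\frac{1}{82} + \left(148 + \left(-166\right)^{2} + 132 \cdot 78\right)\right) - 33656 = \left(\frac{1}{82} + \left(148 + 27556 + 10296\right)\right) - 33656 = \left(\frac{1}{82} + 38000\right) - 33656 = \frac{3116001}{82} - 33656 = \frac{356209}{82}$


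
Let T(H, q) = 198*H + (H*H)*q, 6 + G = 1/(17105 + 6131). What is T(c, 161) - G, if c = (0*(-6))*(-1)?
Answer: 139415/23236 ≈ 6.0000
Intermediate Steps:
G = -139415/23236 (G = -6 + 1/(17105 + 6131) = -6 + 1/23236 = -139415/23236 ≈ -6.0000)
c = 0 (c = 0*(-1) = 0)
T(H, q) = 198*H + q*H² (T(H, q) = 198*H + H²*q = 198*H + q*H²)
T(c, 161) - G = 0*(198 + 0*161) - 1*(-139415/23236) = 0*(198 + 0) + 139415/23236 = 0*198 + 139415/23236 = 0 + 139415/23236 = 139415/23236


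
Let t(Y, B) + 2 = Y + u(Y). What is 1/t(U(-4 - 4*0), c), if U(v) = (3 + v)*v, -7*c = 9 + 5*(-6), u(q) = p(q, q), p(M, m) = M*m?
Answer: 1/18 ≈ 0.055556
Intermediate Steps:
u(q) = q**2 (u(q) = q*q = q**2)
c = 3 (c = -(9 + 5*(-6))/7 = -(9 - 30)/7 = -1/7*(-21) = 3)
U(v) = v*(3 + v)
t(Y, B) = -2 + Y + Y**2 (t(Y, B) = -2 + (Y + Y**2) = -2 + Y + Y**2)
1/t(U(-4 - 4*0), c) = 1/(-2 + (-4 - 4*0)*(3 + (-4 - 4*0)) + ((-4 - 4*0)*(3 + (-4 - 4*0)))**2) = 1/(-2 + (-4 + 0)*(3 + (-4 + 0)) + ((-4 + 0)*(3 + (-4 + 0)))**2) = 1/(-2 - 4*(3 - 4) + (-4*(3 - 4))**2) = 1/(-2 - 4*(-1) + (-4*(-1))**2) = 1/(-2 + 4 + 4**2) = 1/(-2 + 4 + 16) = 1/18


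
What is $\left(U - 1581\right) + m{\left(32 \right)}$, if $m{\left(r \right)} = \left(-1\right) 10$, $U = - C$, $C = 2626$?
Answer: $-4217$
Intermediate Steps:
$U = -2626$ ($U = \left(-1\right) 2626 = -2626$)
$m{\left(r \right)} = -10$
$\left(U - 1581\right) + m{\left(32 \right)} = \left(-2626 - 1581\right) - 10 = -4207 - 10 = -4217$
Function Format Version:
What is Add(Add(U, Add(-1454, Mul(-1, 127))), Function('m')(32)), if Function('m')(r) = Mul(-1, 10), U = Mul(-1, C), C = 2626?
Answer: -4217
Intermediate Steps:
U = -2626 (U = Mul(-1, 2626) = -2626)
Function('m')(r) = -10
Add(Add(U, Add(-1454, Mul(-1, 127))), Function('m')(32)) = Add(Add(-2626, Add(-1454, Mul(-1, 127))), -10) = Add(Add(-2626, Add(-1454, -127)), -10) = Add(Add(-2626, -1581), -10) = Add(-4207, -10) = -4217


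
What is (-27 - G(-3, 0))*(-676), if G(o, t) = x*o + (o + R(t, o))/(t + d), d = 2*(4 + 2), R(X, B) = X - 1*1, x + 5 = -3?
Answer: 102752/3 ≈ 34251.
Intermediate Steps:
x = -8 (x = -5 - 3 = -8)
R(X, B) = -1 + X (R(X, B) = X - 1 = -1 + X)
d = 12 (d = 2*6 = 12)
G(o, t) = -8*o + (-1 + o + t)/(12 + t) (G(o, t) = -8*o + (o + (-1 + t))/(t + 12) = -8*o + (-1 + o + t)/(12 + t))
(-27 - G(-3, 0))*(-676) = (-27 - (-1 + 0 - 95*(-3) - 8*(-3)*0)/(12 + 0))*(-676) = (-27 - (-1 + 0 + 285 + 0)/12)*(-676) = (-27 - 284/12)*(-676) = (-27 - 1*71/3)*(-676) = (-27 - 71/3)*(-676) = -152/3*(-676) = 102752/3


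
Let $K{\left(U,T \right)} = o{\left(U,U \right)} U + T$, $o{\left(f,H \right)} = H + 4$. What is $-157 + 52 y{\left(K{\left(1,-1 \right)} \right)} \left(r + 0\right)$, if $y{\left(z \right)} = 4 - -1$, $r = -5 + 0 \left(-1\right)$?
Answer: $-1457$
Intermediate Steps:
$o{\left(f,H \right)} = 4 + H$
$K{\left(U,T \right)} = T + U \left(4 + U\right)$ ($K{\left(U,T \right)} = \left(4 + U\right) U + T = U \left(4 + U\right) + T = T + U \left(4 + U\right)$)
$r = -5$ ($r = -5 + 0 = -5$)
$y{\left(z \right)} = 5$ ($y{\left(z \right)} = 4 + 1 = 5$)
$-157 + 52 y{\left(K{\left(1,-1 \right)} \right)} \left(r + 0\right) = -157 + 52 \cdot 5 \left(-5 + 0\right) = -157 + 52 \cdot 5 \left(-5\right) = -157 + 52 \left(-25\right) = -157 - 1300 = -1457$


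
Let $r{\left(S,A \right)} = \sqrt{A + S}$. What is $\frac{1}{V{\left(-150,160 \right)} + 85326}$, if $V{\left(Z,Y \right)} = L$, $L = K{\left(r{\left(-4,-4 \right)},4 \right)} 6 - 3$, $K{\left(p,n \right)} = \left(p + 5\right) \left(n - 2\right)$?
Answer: $\frac{9487}{810028649} - \frac{8 i \sqrt{2}}{2430085947} \approx 1.1712 \cdot 10^{-5} - 4.6557 \cdot 10^{-9} i$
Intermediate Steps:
$K{\left(p,n \right)} = \left(-2 + n\right) \left(5 + p\right)$ ($K{\left(p,n \right)} = \left(5 + p\right) \left(-2 + n\right) = \left(-2 + n\right) \left(5 + p\right)$)
$L = 57 + 24 i \sqrt{2}$ ($L = \left(-10 - 2 \sqrt{-4 - 4} + 5 \cdot 4 + 4 \sqrt{-4 - 4}\right) 6 - 3 = \left(-10 - 2 \sqrt{-8} + 20 + 4 \sqrt{-8}\right) 6 - 3 = \left(-10 - 2 \cdot 2 i \sqrt{2} + 20 + 4 \cdot 2 i \sqrt{2}\right) 6 - 3 = \left(-10 - 4 i \sqrt{2} + 20 + 8 i \sqrt{2}\right) 6 - 3 = \left(10 + 4 i \sqrt{2}\right) 6 - 3 = \left(60 + 24 i \sqrt{2}\right) - 3 = 57 + 24 i \sqrt{2} \approx 57.0 + 33.941 i$)
$V{\left(Z,Y \right)} = 57 + 24 i \sqrt{2}$
$\frac{1}{V{\left(-150,160 \right)} + 85326} = \frac{1}{\left(57 + 24 i \sqrt{2}\right) + 85326} = \frac{1}{85383 + 24 i \sqrt{2}}$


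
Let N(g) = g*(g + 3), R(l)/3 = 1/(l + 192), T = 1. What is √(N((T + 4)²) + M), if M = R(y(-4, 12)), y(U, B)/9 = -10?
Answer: √809234/34 ≈ 26.458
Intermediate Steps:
y(U, B) = -90 (y(U, B) = 9*(-10) = -90)
R(l) = 3/(192 + l) (R(l) = 3/(l + 192) = 3/(192 + l))
N(g) = g*(3 + g)
M = 1/34 (M = 3/(192 - 90) = 3/102 = 3*(1/102) = 1/34 ≈ 0.029412)
√(N((T + 4)²) + M) = √((1 + 4)²*(3 + (1 + 4)²) + 1/34) = √(5²*(3 + 5²) + 1/34) = √(25*(3 + 25) + 1/34) = √(25*28 + 1/34) = √(700 + 1/34) = √(23801/34) = √809234/34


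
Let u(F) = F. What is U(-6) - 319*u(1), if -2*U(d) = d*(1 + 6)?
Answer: -298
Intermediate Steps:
U(d) = -7*d/2 (U(d) = -d*(1 + 6)/2 = -d*7/2 = -7*d/2)
U(-6) - 319*u(1) = -7/2*(-6) - 319*1 = 21 - 319 = -298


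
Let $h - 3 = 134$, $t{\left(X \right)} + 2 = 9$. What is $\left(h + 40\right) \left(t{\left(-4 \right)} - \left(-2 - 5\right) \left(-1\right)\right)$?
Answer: $0$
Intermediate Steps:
$t{\left(X \right)} = 7$ ($t{\left(X \right)} = -2 + 9 = 7$)
$h = 137$ ($h = 3 + 134 = 137$)
$\left(h + 40\right) \left(t{\left(-4 \right)} - \left(-2 - 5\right) \left(-1\right)\right) = \left(137 + 40\right) \left(7 - \left(-2 - 5\right) \left(-1\right)\right) = 177 \left(7 - \left(-7\right) \left(-1\right)\right) = 177 \left(7 - 7\right) = 177 \cdot 0 = 0$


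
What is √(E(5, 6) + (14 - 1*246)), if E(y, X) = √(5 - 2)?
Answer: √(-232 + √3) ≈ 15.175*I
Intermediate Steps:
E(y, X) = √3
√(E(5, 6) + (14 - 1*246)) = √(√3 + (14 - 1*246)) = √(√3 + (14 - 246)) = √(√3 - 232) = √(-232 + √3)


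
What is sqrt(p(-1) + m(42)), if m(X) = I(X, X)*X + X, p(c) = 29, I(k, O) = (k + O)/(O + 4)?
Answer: sqrt(78131)/23 ≈ 12.153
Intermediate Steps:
I(k, O) = (O + k)/(4 + O)
m(X) = X + 2*X**2/(4 + X) (m(X) = ((X + X)/(4 + X))*X + X = ((2*X)/(4 + X))*X + X = (2*X/(4 + X))*X + X = 2*X**2/(4 + X) + X = X + 2*X**2/(4 + X))
sqrt(p(-1) + m(42)) = sqrt(29 + 42*(4 + 3*42)/(4 + 42)) = sqrt(29 + 42*(4 + 126)/46) = sqrt(29 + 42*(1/46)*130) = sqrt(29 + 2730/23) = sqrt(3397/23) = sqrt(78131)/23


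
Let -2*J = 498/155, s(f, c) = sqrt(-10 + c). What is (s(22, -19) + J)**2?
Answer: (249 - 155*I*sqrt(29))**2/24025 ≈ -26.419 - 17.302*I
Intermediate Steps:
J = -249/155 ≈ -1.6065
(s(22, -19) + J)**2 = (sqrt(-10 - 19) - 249/155)**2 = (sqrt(-29) - 249/155)**2 = (I*sqrt(29) - 249/155)**2 = (-249/155 + I*sqrt(29))**2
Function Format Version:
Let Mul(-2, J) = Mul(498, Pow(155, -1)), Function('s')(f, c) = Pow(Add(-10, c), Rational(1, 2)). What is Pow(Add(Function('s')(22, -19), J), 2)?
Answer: Mul(Rational(1, 24025), Pow(Add(249, Mul(-155, I, Pow(29, Rational(1, 2)))), 2)) ≈ Add(-26.419, Mul(-17.302, I))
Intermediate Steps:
J = Rational(-249, 155) (J = Mul(Rational(-1, 2), Mul(498, Pow(155, -1))) = Mul(Rational(-1, 2), Mul(498, Rational(1, 155))) = Mul(Rational(-1, 2), Rational(498, 155)) = Rational(-249, 155) ≈ -1.6065)
Pow(Add(Function('s')(22, -19), J), 2) = Pow(Add(Pow(Add(-10, -19), Rational(1, 2)), Rational(-249, 155)), 2) = Pow(Add(Pow(-29, Rational(1, 2)), Rational(-249, 155)), 2) = Pow(Add(Mul(I, Pow(29, Rational(1, 2))), Rational(-249, 155)), 2) = Pow(Add(Rational(-249, 155), Mul(I, Pow(29, Rational(1, 2)))), 2)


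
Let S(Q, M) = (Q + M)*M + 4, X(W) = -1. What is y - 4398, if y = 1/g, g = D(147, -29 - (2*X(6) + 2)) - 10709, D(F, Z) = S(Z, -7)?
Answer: -45972295/10453 ≈ -4398.0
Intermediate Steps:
S(Q, M) = 4 + M*(M + Q) (S(Q, M) = (M + Q)*M + 4 = M*(M + Q) + 4 = 4 + M*(M + Q))
D(F, Z) = 53 - 7*Z (D(F, Z) = 4 + (-7)² - 7*Z = 4 + 49 - 7*Z = 53 - 7*Z)
g = -10453 (g = (53 - 7*(-29 - (2*(-1) + 2))) - 10709 = (53 - 7*(-29 - (-2 + 2))) - 10709 = (53 - 7*(-29 - 1*0)) - 10709 = (53 - 7*(-29 + 0)) - 10709 = (53 - 7*(-29)) - 10709 = (53 + 203) - 10709 = 256 - 10709 = -10453)
y = -1/10453 (y = 1/(-10453) = -1/10453 ≈ -9.5666e-5)
y - 4398 = -1/10453 - 4398 = -45972295/10453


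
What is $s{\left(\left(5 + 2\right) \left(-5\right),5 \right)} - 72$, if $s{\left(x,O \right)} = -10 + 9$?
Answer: $-73$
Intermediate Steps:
$s{\left(x,O \right)} = -1$
$s{\left(\left(5 + 2\right) \left(-5\right),5 \right)} - 72 = -1 - 72 = -73$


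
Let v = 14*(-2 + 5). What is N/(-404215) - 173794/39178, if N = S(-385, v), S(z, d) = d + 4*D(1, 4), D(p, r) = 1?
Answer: -35125971949/7918167635 ≈ -4.4361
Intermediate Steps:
v = 42 (v = 14*3 = 42)
S(z, d) = 4 + d (S(z, d) = d + 4*1 = d + 4 = 4 + d)
N = 46 (N = 4 + 42 = 46)
N/(-404215) - 173794/39178 = 46/(-404215) - 173794/39178 = 46*(-1/404215) - 173794*1/39178 = -46/404215 - 86897/19589 = -35125971949/7918167635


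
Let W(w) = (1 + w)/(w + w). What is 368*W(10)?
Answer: 1012/5 ≈ 202.40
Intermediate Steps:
W(w) = (1 + w)/(2*w) (W(w) = (1 + w)/((2*w)) = (1 + w)*(1/(2*w)) = (1 + w)/(2*w))
368*W(10) = 368*((1/2)*(1 + 10)/10) = 368*((1/2)*(1/10)*11) = 368*(11/20) = 1012/5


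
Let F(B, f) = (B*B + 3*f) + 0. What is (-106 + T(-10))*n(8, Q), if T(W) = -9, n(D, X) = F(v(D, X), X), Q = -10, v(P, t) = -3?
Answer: 2415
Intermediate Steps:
F(B, f) = B² + 3*f (F(B, f) = (B² + 3*f) + 0 = B² + 3*f)
n(D, X) = 9 + 3*X (n(D, X) = (-3)² + 3*X = 9 + 3*X)
(-106 + T(-10))*n(8, Q) = (-106 - 9)*(9 + 3*(-10)) = -115*(9 - 30) = -115*(-21) = 2415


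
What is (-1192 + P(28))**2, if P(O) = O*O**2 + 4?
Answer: 431143696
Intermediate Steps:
P(O) = 4 + O**3 (P(O) = O**3 + 4 = 4 + O**3)
(-1192 + P(28))**2 = (-1192 + (4 + 28**3))**2 = (-1192 + (4 + 21952))**2 = (-1192 + 21956)**2 = 20764**2 = 431143696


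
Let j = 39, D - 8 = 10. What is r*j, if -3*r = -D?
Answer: 234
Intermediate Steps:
D = 18 (D = 8 + 10 = 18)
r = 6 (r = -(-1)*18/3 = -⅓*(-18) = 6)
r*j = 6*39 = 234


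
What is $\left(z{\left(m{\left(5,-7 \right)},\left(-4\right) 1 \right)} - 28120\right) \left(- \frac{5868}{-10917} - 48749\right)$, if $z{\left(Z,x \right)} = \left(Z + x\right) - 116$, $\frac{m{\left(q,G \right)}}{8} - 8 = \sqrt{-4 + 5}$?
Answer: $\frac{1665626936680}{1213} \approx 1.3731 \cdot 10^{9}$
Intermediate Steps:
$m{\left(q,G \right)} = 72$ ($m{\left(q,G \right)} = 64 + 8 \sqrt{-4 + 5} = 64 + 8 \sqrt{1} = 64 + 8 \cdot 1 = 64 + 8 = 72$)
$z{\left(Z,x \right)} = -116 + Z + x$ ($z{\left(Z,x \right)} = \left(Z + x\right) - 116 = -116 + Z + x$)
$\left(z{\left(m{\left(5,-7 \right)},\left(-4\right) 1 \right)} - 28120\right) \left(- \frac{5868}{-10917} - 48749\right) = \left(\left(-116 + 72 - 4\right) - 28120\right) \left(- \frac{5868}{-10917} - 48749\right) = \left(\left(-116 + 72 - 4\right) - 28120\right) \left(\left(-5868\right) \left(- \frac{1}{10917}\right) - 48749\right) = \left(-48 - 28120\right) \left(\frac{652}{1213} - 48749\right) = \left(-28168\right) \left(- \frac{59131885}{1213}\right) = \frac{1665626936680}{1213}$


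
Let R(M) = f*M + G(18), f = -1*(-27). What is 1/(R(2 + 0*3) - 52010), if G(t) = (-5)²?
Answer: -1/51931 ≈ -1.9256e-5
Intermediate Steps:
G(t) = 25
f = 27
R(M) = 25 + 27*M (R(M) = 27*M + 25 = 25 + 27*M)
1/(R(2 + 0*3) - 52010) = 1/((25 + 27*(2 + 0*3)) - 52010) = 1/((25 + 27*(2 + 0)) - 52010) = 1/((25 + 27*2) - 52010) = 1/((25 + 54) - 52010) = 1/(79 - 52010) = 1/(-51931) = -1/51931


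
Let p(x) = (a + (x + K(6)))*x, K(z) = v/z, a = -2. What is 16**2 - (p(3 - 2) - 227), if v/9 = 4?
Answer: 478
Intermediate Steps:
v = 36 (v = 9*4 = 36)
K(z) = 36/z
p(x) = x*(4 + x) (p(x) = (-2 + (x + 36/6))*x = (-2 + (x + 36*(1/6)))*x = (-2 + (x + 6))*x = (-2 + (6 + x))*x = (4 + x)*x = x*(4 + x))
16**2 - (p(3 - 2) - 227) = 16**2 - ((3 - 2)*(4 + (3 - 2)) - 227) = 256 - (1*(4 + 1) - 227) = 256 - (1*5 - 227) = 256 - (5 - 227) = 256 - 1*(-222) = 256 + 222 = 478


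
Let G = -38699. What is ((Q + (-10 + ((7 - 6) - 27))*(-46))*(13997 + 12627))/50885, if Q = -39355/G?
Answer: 1707261310976/1969198615 ≈ 866.98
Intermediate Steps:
Q = 39355/38699 (Q = -39355/(-38699) = -39355*(-1/38699) = 39355/38699 ≈ 1.0170)
((Q + (-10 + ((7 - 6) - 27))*(-46))*(13997 + 12627))/50885 = ((39355/38699 + (-10 + ((7 - 6) - 27))*(-46))*(13997 + 12627))/50885 = ((39355/38699 + (-10 + (1 - 27))*(-46))*26624)*(1/50885) = ((39355/38699 + (-10 - 26)*(-46))*26624)*(1/50885) = ((39355/38699 - 36*(-46))*26624)*(1/50885) = ((39355/38699 + 1656)*26624)*(1/50885) = ((64124899/38699)*26624)*(1/50885) = (1707261310976/38699)*(1/50885) = 1707261310976/1969198615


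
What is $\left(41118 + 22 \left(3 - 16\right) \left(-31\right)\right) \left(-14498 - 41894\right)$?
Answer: $-2818697728$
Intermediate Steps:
$\left(41118 + 22 \left(3 - 16\right) \left(-31\right)\right) \left(-14498 - 41894\right) = \left(41118 + 22 \left(3 - 16\right) \left(-31\right)\right) \left(-56392\right) = \left(41118 + 22 \left(-13\right) \left(-31\right)\right) \left(-56392\right) = \left(41118 - -8866\right) \left(-56392\right) = \left(41118 + 8866\right) \left(-56392\right) = 49984 \left(-56392\right) = -2818697728$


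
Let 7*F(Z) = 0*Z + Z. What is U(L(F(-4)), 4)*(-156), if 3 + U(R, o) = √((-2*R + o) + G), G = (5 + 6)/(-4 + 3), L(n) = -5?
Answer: 468 - 156*√3 ≈ 197.80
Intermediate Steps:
F(Z) = Z/7 (F(Z) = (0*Z + Z)/7 = (0 + Z)/7 = Z/7)
G = -11 (G = 11/(-1) = 11*(-1) = -11)
U(R, o) = -3 + √(-11 + o - 2*R) (U(R, o) = -3 + √((-2*R + o) - 11) = -3 + √((o - 2*R) - 11) = -3 + √(-11 + o - 2*R))
U(L(F(-4)), 4)*(-156) = (-3 + √(-11 + 4 - 2*(-5)))*(-156) = (-3 + √(-11 + 4 + 10))*(-156) = (-3 + √3)*(-156) = 468 - 156*√3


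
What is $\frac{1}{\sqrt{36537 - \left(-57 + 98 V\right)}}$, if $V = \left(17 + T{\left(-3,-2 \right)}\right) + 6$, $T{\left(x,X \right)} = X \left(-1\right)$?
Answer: $\frac{\sqrt{2134}}{8536} \approx 0.0054118$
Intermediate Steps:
$T{\left(x,X \right)} = - X$
$V = 25$ ($V = \left(17 - -2\right) + 6 = \left(17 + 2\right) + 6 = 19 + 6 = 25$)
$\frac{1}{\sqrt{36537 - \left(-57 + 98 V\right)}} = \frac{1}{\sqrt{36537 + \left(\left(-98\right) 25 + 57\right)}} = \frac{1}{\sqrt{36537 + \left(-2450 + 57\right)}} = \frac{1}{\sqrt{36537 - 2393}} = \frac{1}{\sqrt{34144}} = \frac{1}{4 \sqrt{2134}} = \frac{\sqrt{2134}}{8536}$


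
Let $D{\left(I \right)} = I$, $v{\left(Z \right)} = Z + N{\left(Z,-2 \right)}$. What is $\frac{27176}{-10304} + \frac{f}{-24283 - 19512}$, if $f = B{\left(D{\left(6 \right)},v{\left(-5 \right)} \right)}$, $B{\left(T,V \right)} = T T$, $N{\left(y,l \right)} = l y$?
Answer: $- \frac{148817983}{56407960} \approx -2.6382$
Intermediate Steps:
$v{\left(Z \right)} = - Z$ ($v{\left(Z \right)} = Z - 2 Z = - Z$)
$B{\left(T,V \right)} = T^{2}$
$f = 36$ ($f = 6^{2} = 36$)
$\frac{27176}{-10304} + \frac{f}{-24283 - 19512} = \frac{27176}{-10304} + \frac{36}{-24283 - 19512} = 27176 \left(- \frac{1}{10304}\right) + \frac{36}{-43795} = - \frac{3397}{1288} + 36 \left(- \frac{1}{43795}\right) = - \frac{3397}{1288} - \frac{36}{43795} = - \frac{148817983}{56407960}$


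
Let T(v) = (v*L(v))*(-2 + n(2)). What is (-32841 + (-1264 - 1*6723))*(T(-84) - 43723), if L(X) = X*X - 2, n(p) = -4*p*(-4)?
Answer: 727546916884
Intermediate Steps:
n(p) = 16*p (n(p) = -(-16)*p = 16*p)
L(X) = -2 + X**2 (L(X) = X**2 - 2 = -2 + X**2)
T(v) = 30*v*(-2 + v**2) (T(v) = (v*(-2 + v**2))*(-2 + 16*2) = (v*(-2 + v**2))*(-2 + 32) = (v*(-2 + v**2))*30 = 30*v*(-2 + v**2))
(-32841 + (-1264 - 1*6723))*(T(-84) - 43723) = (-32841 + (-1264 - 1*6723))*(30*(-84)*(-2 + (-84)**2) - 43723) = (-32841 + (-1264 - 6723))*(30*(-84)*(-2 + 7056) - 43723) = (-32841 - 7987)*(30*(-84)*7054 - 43723) = -40828*(-17776080 - 43723) = -40828*(-17819803) = 727546916884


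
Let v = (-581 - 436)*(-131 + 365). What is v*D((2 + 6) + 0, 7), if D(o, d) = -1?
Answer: 237978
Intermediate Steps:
v = -237978 (v = -1017*234 = -237978)
v*D((2 + 6) + 0, 7) = -237978*(-1) = 237978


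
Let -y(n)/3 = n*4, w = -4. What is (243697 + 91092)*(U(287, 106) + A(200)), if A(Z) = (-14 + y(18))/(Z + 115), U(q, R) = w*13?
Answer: -158881294/9 ≈ -1.7653e+7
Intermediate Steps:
U(q, R) = -52 (U(q, R) = -4*13 = -52)
y(n) = -12*n (y(n) = -3*n*4 = -12*n)
A(Z) = -230/(115 + Z) (A(Z) = (-14 - 12*18)/(Z + 115) = (-14 - 216)/(115 + Z) = -230/(115 + Z))
(243697 + 91092)*(U(287, 106) + A(200)) = (243697 + 91092)*(-52 - 230/(115 + 200)) = 334789*(-52 - 230/315) = 334789*(-52 - 230*1/315) = 334789*(-52 - 46/63) = 334789*(-3322/63) = -158881294/9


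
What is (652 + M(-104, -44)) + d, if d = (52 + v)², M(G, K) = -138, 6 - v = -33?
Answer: 8795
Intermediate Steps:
v = 39 (v = 6 - 1*(-33) = 6 + 33 = 39)
d = 8281 (d = (52 + 39)² = 91² = 8281)
(652 + M(-104, -44)) + d = (652 - 138) + 8281 = 514 + 8281 = 8795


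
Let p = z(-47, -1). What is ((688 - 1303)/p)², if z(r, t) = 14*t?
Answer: 378225/196 ≈ 1929.7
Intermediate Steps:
p = -14 (p = 14*(-1) = -14)
((688 - 1303)/p)² = ((688 - 1303)/(-14))² = (-615*(-1/14))² = (615/14)² = 378225/196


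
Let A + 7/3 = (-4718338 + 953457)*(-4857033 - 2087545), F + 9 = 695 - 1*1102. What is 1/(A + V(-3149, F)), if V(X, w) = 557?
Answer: 3/78436529297318 ≈ 3.8248e-14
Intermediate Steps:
F = -416 (F = -9 + (695 - 1*1102) = -9 + (695 - 1102) = -9 - 407 = -416)
A = 78436529295647/3 (A = -7/3 + (-4718338 + 953457)*(-4857033 - 2087545) = -7/3 - 3764881*(-6944578) = -7/3 + 26145509765218 = 78436529295647/3 ≈ 2.6146e+13)
1/(A + V(-3149, F)) = 1/(78436529295647/3 + 557) = 1/(78436529297318/3) = 3/78436529297318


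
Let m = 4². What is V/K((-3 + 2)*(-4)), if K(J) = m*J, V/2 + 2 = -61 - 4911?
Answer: -2487/16 ≈ -155.44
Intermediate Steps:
m = 16
V = -9948 (V = -4 + 2*(-61 - 4911) = -4 + 2*(-4972) = -4 - 9944 = -9948)
K(J) = 16*J
V/K((-3 + 2)*(-4)) = -9948*(-1/(64*(-3 + 2))) = -9948/(16*(-1*(-4))) = -9948/(16*4) = -9948/64 = -9948*1/64 = -2487/16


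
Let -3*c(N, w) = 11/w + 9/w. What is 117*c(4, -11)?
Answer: 780/11 ≈ 70.909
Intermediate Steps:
c(N, w) = -20/(3*w) (c(N, w) = -(11/w + 9/w)/3 = -20/(3*w))
117*c(4, -11) = 117*(-20/3/(-11)) = 117*(-20/3*(-1/11)) = 117*(20/33) = 780/11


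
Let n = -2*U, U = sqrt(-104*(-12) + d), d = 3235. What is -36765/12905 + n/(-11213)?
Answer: -7353/2581 + 2*sqrt(4483)/11213 ≈ -2.8370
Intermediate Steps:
U = sqrt(4483) (U = sqrt(-104*(-12) + 3235) = sqrt(1248 + 3235) = sqrt(4483) ≈ 66.955)
n = -2*sqrt(4483) ≈ -133.91
-36765/12905 + n/(-11213) = -36765/12905 - 2*sqrt(4483)/(-11213) = -36765*1/12905 - 2*sqrt(4483)*(-1/11213) = -7353/2581 + 2*sqrt(4483)/11213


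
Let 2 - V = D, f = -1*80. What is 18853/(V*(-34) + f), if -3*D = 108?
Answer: -18853/1372 ≈ -13.741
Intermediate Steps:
D = -36 (D = -⅓*108 = -36)
f = -80
V = 38 (V = 2 - 1*(-36) = 2 + 36 = 38)
18853/(V*(-34) + f) = 18853/(38*(-34) - 80) = 18853/(-1292 - 80) = 18853/(-1372) = 18853*(-1/1372) = -18853/1372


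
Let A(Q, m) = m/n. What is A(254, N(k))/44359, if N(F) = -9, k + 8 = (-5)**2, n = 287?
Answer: -9/12731033 ≈ -7.0693e-7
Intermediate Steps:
k = 17 (k = -8 + (-5)**2 = -8 + 25 = 17)
A(Q, m) = m/287
A(254, N(k))/44359 = ((1/287)*(-9))/44359 = -9/287*1/44359 = -9/12731033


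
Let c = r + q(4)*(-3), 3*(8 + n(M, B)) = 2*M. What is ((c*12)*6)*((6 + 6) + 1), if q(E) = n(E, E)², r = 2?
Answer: -78000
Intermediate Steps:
n(M, B) = -8 + 2*M/3 (n(M, B) = -8 + (2*M)/3 = -8 + 2*M/3)
q(E) = (-8 + 2*E/3)²
c = -250/3 (c = 2 + (4*(-12 + 4)²/9)*(-3) = 2 + ((4/9)*(-8)²)*(-3) = 2 + ((4/9)*64)*(-3) = 2 + (256/9)*(-3) = 2 - 256/3 = -250/3 ≈ -83.333)
((c*12)*6)*((6 + 6) + 1) = (-250/3*12*6)*((6 + 6) + 1) = (-1000*6)*(12 + 1) = -6000*13 = -78000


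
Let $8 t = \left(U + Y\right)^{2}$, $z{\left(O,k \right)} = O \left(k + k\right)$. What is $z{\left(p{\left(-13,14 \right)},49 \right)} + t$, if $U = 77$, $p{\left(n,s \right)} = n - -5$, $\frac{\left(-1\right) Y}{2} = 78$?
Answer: $- \frac{31}{8} \approx -3.875$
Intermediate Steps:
$Y = -156$ ($Y = \left(-2\right) 78 = -156$)
$p{\left(n,s \right)} = 5 + n$ ($p{\left(n,s \right)} = n + 5 = 5 + n$)
$z{\left(O,k \right)} = 2 O k$ ($z{\left(O,k \right)} = O 2 k = 2 O k$)
$t = \frac{6241}{8}$ ($t = \frac{\left(77 - 156\right)^{2}}{8} = \frac{\left(-79\right)^{2}}{8} = \frac{1}{8} \cdot 6241 = \frac{6241}{8} \approx 780.13$)
$z{\left(p{\left(-13,14 \right)},49 \right)} + t = 2 \left(5 - 13\right) 49 + \frac{6241}{8} = 2 \left(-8\right) 49 + \frac{6241}{8} = -784 + \frac{6241}{8} = - \frac{31}{8}$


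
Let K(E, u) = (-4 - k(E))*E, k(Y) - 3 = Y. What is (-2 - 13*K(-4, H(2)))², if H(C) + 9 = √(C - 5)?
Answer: 24964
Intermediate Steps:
k(Y) = 3 + Y
H(C) = -9 + √(-5 + C) (H(C) = -9 + √(C - 5) = -9 + √(-5 + C))
K(E, u) = E*(-7 - E) (K(E, u) = (-4 - (3 + E))*E = (-4 + (-3 - E))*E = (-7 - E)*E = E*(-7 - E))
(-2 - 13*K(-4, H(2)))² = (-2 - (-13)*(-4)*(7 - 4))² = (-2 - (-13)*(-4)*3)² = (-2 - 13*12)² = (-2 - 156)² = (-158)² = 24964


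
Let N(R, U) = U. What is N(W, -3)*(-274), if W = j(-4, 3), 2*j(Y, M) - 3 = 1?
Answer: 822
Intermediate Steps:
j(Y, M) = 2 (j(Y, M) = 3/2 + (½)*1 = 3/2 + ½ = 2)
W = 2
N(W, -3)*(-274) = -3*(-274) = 822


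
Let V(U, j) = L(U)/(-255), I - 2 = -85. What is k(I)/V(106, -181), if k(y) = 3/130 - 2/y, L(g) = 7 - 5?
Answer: -25959/4316 ≈ -6.0146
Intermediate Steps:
I = -83 (I = 2 - 85 = -83)
L(g) = 2
k(y) = 3/130 - 2/y (k(y) = 3*(1/130) - 2/y = 3/130 - 2/y)
V(U, j) = -2/255 (V(U, j) = 2/(-255) = 2*(-1/255) = -2/255)
k(I)/V(106, -181) = (3/130 - 2/(-83))/(-2/255) = (3/130 - 2*(-1/83))*(-255/2) = (3/130 + 2/83)*(-255/2) = (509/10790)*(-255/2) = -25959/4316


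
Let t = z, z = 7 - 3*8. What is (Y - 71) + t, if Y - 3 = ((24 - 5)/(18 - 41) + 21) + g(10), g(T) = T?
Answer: -1261/23 ≈ -54.826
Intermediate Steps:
z = -17 (z = 7 - 24 = -17)
t = -17
Y = 763/23 (Y = 3 + (((24 - 5)/(18 - 41) + 21) + 10) = 3 + ((19/(-23) + 21) + 10) = 3 + ((19*(-1/23) + 21) + 10) = 3 + ((-19/23 + 21) + 10) = 3 + (464/23 + 10) = 3 + 694/23 = 763/23 ≈ 33.174)
(Y - 71) + t = (763/23 - 71) - 17 = -870/23 - 17 = -1261/23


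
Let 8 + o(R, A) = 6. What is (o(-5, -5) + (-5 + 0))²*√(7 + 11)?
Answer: 147*√2 ≈ 207.89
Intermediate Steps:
o(R, A) = -2 (o(R, A) = -8 + 6 = -2)
(o(-5, -5) + (-5 + 0))²*√(7 + 11) = (-2 + (-5 + 0))²*√(7 + 11) = (-2 - 5)²*√18 = (-7)²*(3*√2) = 49*(3*√2) = 147*√2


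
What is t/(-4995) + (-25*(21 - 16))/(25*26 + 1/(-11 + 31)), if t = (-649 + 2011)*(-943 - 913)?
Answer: 10950792124/21646665 ≈ 505.89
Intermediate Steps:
t = -2527872 (t = 1362*(-1856) = -2527872)
t/(-4995) + (-25*(21 - 16))/(25*26 + 1/(-11 + 31)) = -2527872/(-4995) + (-25*(21 - 16))/(25*26 + 1/(-11 + 31)) = -2527872*(-1/4995) + (-25*5)/(650 + 1/20) = 842624/1665 - 125/(650 + 1/20) = 842624/1665 - 125/13001/20 = 842624/1665 - 125*20/13001 = 842624/1665 - 2500/13001 = 10950792124/21646665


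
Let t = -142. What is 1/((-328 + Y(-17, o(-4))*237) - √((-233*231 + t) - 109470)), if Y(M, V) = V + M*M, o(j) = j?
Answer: I/(√163435 + 67217*I) ≈ 1.4877e-5 + 8.9474e-8*I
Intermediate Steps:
Y(M, V) = V + M²
1/((-328 + Y(-17, o(-4))*237) - √((-233*231 + t) - 109470)) = 1/((-328 + (-4 + (-17)²)*237) - √((-233*231 - 142) - 109470)) = 1/((-328 + (-4 + 289)*237) - √((-53823 - 142) - 109470)) = 1/((-328 + 285*237) - √(-53965 - 109470)) = 1/((-328 + 67545) - √(-163435)) = 1/(67217 - I*√163435)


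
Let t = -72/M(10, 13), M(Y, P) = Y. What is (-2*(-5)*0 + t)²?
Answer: 1296/25 ≈ 51.840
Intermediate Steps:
t = -36/5 (t = -72/10 = -72*⅒ = -36/5 ≈ -7.2000)
(-2*(-5)*0 + t)² = (-2*(-5)*0 - 36/5)² = (10*0 - 36/5)² = (0 - 36/5)² = (-36/5)² = 1296/25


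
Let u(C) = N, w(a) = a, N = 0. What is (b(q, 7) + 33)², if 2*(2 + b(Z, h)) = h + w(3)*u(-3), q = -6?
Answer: 4761/4 ≈ 1190.3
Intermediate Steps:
u(C) = 0
b(Z, h) = -2 + h/2 (b(Z, h) = -2 + (h + 3*0)/2 = -2 + (h + 0)/2 = -2 + h/2)
(b(q, 7) + 33)² = ((-2 + (½)*7) + 33)² = ((-2 + 7/2) + 33)² = (3/2 + 33)² = (69/2)² = 4761/4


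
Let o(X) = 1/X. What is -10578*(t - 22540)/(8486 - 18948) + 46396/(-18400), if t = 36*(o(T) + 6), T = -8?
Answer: -543299682269/24062600 ≈ -22579.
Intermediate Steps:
o(X) = 1/X
t = 423/2 (t = 36*(1/(-8) + 6) = 36*(-1/8 + 6) = 36*(47/8) = 423/2 ≈ 211.50)
-10578*(t - 22540)/(8486 - 18948) + 46396/(-18400) = -10578*(423/2 - 22540)/(8486 - 18948) + 46396/(-18400) = -10578/((-10462/(-44657/2))) + 46396*(-1/18400) = -10578/((-10462*(-2/44657))) - 11599/4600 = -10578/20924/44657 - 11599/4600 = -10578*44657/20924 - 11599/4600 = -236190873/10462 - 11599/4600 = -543299682269/24062600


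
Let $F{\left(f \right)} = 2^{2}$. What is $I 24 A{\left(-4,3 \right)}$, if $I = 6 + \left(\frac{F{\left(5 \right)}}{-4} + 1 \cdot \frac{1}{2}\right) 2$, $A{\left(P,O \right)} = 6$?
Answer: $720$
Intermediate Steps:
$F{\left(f \right)} = 4$
$I = 5$ ($I = 6 + \left(\frac{4}{-4} + 1 \cdot \frac{1}{2}\right) 2 = 6 + \left(4 \left(- \frac{1}{4}\right) + 1 \cdot \frac{1}{2}\right) 2 = 6 + \left(-1 + \frac{1}{2}\right) 2 = 6 - 1 = 5$)
$I 24 A{\left(-4,3 \right)} = 5 \cdot 24 \cdot 6 = 120 \cdot 6 = 720$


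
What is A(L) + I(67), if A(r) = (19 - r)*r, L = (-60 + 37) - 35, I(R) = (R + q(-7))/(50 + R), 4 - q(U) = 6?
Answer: -40189/9 ≈ -4465.4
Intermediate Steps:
q(U) = -2 (q(U) = 4 - 1*6 = 4 - 6 = -2)
I(R) = (-2 + R)/(50 + R) (I(R) = (R - 2)/(50 + R) = (-2 + R)/(50 + R))
L = -58 (L = -23 - 35 = -58)
A(r) = r*(19 - r)
A(L) + I(67) = -58*(19 - 1*(-58)) + (-2 + 67)/(50 + 67) = -58*(19 + 58) + 65/117 = -58*77 + (1/117)*65 = -4466 + 5/9 = -40189/9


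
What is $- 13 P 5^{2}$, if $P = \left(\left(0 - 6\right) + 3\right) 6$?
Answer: $5850$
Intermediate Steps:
$P = -18$ ($P = \left(\left(0 - 6\right) + 3\right) 6 = \left(-6 + 3\right) 6 = \left(-3\right) 6 = -18$)
$- 13 P 5^{2} = \left(-13\right) \left(-18\right) 5^{2} = 234 \cdot 25 = 5850$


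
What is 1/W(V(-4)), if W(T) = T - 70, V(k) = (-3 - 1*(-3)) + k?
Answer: -1/74 ≈ -0.013514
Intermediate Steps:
V(k) = k (V(k) = (-3 + 3) + k = 0 + k = k)
W(T) = -70 + T
1/W(V(-4)) = 1/(-70 - 4) = 1/(-74) = -1/74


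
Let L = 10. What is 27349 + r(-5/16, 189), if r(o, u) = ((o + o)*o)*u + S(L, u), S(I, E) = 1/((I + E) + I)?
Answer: 732628101/26752 ≈ 27386.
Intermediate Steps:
S(I, E) = 1/(E + 2*I) (S(I, E) = 1/((E + I) + I) = 1/(E + 2*I))
r(o, u) = 1/(20 + u) + 2*u*o² (r(o, u) = ((o + o)*o)*u + 1/(u + 2*10) = ((2*o)*o)*u + 1/(u + 20) = (2*o²)*u + 1/(20 + u) = 2*u*o² + 1/(20 + u) = 1/(20 + u) + 2*u*o²)
27349 + r(-5/16, 189) = 27349 + (1 + 2*189*(-5/16)²*(20 + 189))/(20 + 189) = 27349 + (1 + 2*189*(-5*1/16)²*209)/209 = 27349 + (1 + 2*189*(-5/16)²*209)/209 = 27349 + (1 + 2*189*(25/256)*209)/209 = 27349 + (1 + 987525/128)/209 = 27349 + (1/209)*(987653/128) = 27349 + 987653/26752 = 732628101/26752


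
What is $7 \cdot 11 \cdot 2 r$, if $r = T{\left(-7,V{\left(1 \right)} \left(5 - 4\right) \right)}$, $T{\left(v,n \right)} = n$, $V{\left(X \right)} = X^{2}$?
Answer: $154$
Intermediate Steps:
$r = 1$ ($r = 1^{2} \left(5 - 4\right) = 1 \cdot 1 = 1$)
$7 \cdot 11 \cdot 2 r = 7 \cdot 11 \cdot 2 \cdot 1 = 77 \cdot 2 \cdot 1 = 154 \cdot 1 = 154$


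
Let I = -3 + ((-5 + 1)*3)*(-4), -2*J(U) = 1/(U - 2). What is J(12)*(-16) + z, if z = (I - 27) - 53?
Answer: -171/5 ≈ -34.200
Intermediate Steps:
J(U) = -1/(2*(-2 + U)) (J(U) = -1/(2*(U - 2)) = -1/(2*(-2 + U)))
I = 45 (I = -3 - 4*3*(-4) = -3 - 12*(-4) = -3 + 48 = 45)
z = -35 (z = (45 - 27) - 53 = 18 - 53 = -35)
J(12)*(-16) + z = -1/(-4 + 2*12)*(-16) - 35 = -1/(-4 + 24)*(-16) - 35 = -1/20*(-16) - 35 = 4/5 - 35 = -171/5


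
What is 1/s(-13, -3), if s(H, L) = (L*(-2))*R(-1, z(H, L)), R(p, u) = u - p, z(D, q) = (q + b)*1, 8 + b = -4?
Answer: -1/84 ≈ -0.011905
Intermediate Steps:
b = -12 (b = -8 - 4 = -12)
z(D, q) = -12 + q (z(D, q) = (q - 12)*1 = (-12 + q)*1 = -12 + q)
s(H, L) = -2*L*(-11 + L) (s(H, L) = (L*(-2))*((-12 + L) - 1*(-1)) = (-2*L)*((-12 + L) + 1) = (-2*L)*(-11 + L) = -2*L*(-11 + L))
1/s(-13, -3) = 1/(2*(-3)*(11 - 1*(-3))) = 1/(2*(-3)*(11 + 3)) = 1/(2*(-3)*14) = 1/(-84) = -1/84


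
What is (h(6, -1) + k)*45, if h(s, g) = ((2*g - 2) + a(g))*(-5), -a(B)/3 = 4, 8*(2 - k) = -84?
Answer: 8325/2 ≈ 4162.5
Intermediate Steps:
k = 25/2 (k = 2 - 1/8*(-84) = 2 + 21/2 = 25/2 ≈ 12.500)
a(B) = -12 (a(B) = -3*4 = -12)
h(s, g) = 70 - 10*g (h(s, g) = ((2*g - 2) - 12)*(-5) = ((-2 + 2*g) - 12)*(-5) = (-14 + 2*g)*(-5) = 70 - 10*g)
(h(6, -1) + k)*45 = ((70 - 10*(-1)) + 25/2)*45 = ((70 + 10) + 25/2)*45 = (80 + 25/2)*45 = (185/2)*45 = 8325/2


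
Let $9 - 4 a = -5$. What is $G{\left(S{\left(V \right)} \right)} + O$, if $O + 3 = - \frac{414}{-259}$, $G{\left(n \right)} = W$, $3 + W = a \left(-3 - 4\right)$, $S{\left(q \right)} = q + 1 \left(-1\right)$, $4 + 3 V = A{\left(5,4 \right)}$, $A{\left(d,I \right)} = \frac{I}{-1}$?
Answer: $- \frac{14971}{518} \approx -28.902$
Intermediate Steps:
$a = \frac{7}{2}$ ($a = \frac{9}{4} - - \frac{5}{4} = \frac{9}{4} + \frac{5}{4} = \frac{7}{2} \approx 3.5$)
$A{\left(d,I \right)} = - I$ ($A{\left(d,I \right)} = I \left(-1\right) = - I$)
$V = - \frac{8}{3}$ ($V = - \frac{4}{3} + \frac{\left(-1\right) 4}{3} = - \frac{4}{3} + \frac{1}{3} \left(-4\right) = - \frac{4}{3} - \frac{4}{3} = - \frac{8}{3} \approx -2.6667$)
$S{\left(q \right)} = -1 + q$ ($S{\left(q \right)} = q - 1 = -1 + q$)
$W = - \frac{55}{2}$ ($W = -3 + \frac{7 \left(-3 - 4\right)}{2} = -3 + \frac{7}{2} \left(-7\right) = -3 - \frac{49}{2} = - \frac{55}{2} \approx -27.5$)
$G{\left(n \right)} = - \frac{55}{2}$
$O = - \frac{363}{259}$ ($O = -3 - \frac{414}{-259} = -3 - - \frac{414}{259} = -3 + \frac{414}{259} = - \frac{363}{259} \approx -1.4015$)
$G{\left(S{\left(V \right)} \right)} + O = - \frac{55}{2} - \frac{363}{259} = - \frac{14971}{518}$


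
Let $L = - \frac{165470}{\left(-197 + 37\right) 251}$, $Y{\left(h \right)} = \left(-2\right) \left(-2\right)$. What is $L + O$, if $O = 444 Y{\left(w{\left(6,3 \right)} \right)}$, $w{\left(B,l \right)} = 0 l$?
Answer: $\frac{7148963}{4016} \approx 1780.1$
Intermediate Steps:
$w{\left(B,l \right)} = 0$
$Y{\left(h \right)} = 4$
$O = 1776$ ($O = 444 \cdot 4 = 1776$)
$L = \frac{16547}{4016}$ ($L = - \frac{165470}{\left(-160\right) 251} = - \frac{165470}{-40160} = \left(-165470\right) \left(- \frac{1}{40160}\right) = \frac{16547}{4016} \approx 4.1203$)
$L + O = \frac{16547}{4016} + 1776 = \frac{7148963}{4016}$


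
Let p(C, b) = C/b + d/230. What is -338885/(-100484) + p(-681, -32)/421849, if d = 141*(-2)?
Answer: 131523488500963/38997948922720 ≈ 3.3726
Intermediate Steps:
d = -282
p(C, b) = -141/115 + C/b (p(C, b) = C/b - 282/230 = C/b - 282*1/230 = C/b - 141/115 = -141/115 + C/b)
-338885/(-100484) + p(-681, -32)/421849 = -338885/(-100484) + (-141/115 - 681/(-32))/421849 = -338885*(-1/100484) + (-141/115 - 681*(-1/32))*(1/421849) = 338885/100484 + (-141/115 + 681/32)*(1/421849) = 338885/100484 + (73803/3680)*(1/421849) = 338885/100484 + 73803/1552404320 = 131523488500963/38997948922720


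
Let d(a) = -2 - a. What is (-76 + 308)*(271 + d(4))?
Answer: 61480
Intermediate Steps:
(-76 + 308)*(271 + d(4)) = (-76 + 308)*(271 + (-2 - 1*4)) = 232*(271 + (-2 - 4)) = 232*(271 - 6) = 232*265 = 61480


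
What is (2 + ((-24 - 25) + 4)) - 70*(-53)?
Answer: 3667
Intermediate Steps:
(2 + ((-24 - 25) + 4)) - 70*(-53) = (2 + (-49 + 4)) + 3710 = (2 - 45) + 3710 = -43 + 3710 = 3667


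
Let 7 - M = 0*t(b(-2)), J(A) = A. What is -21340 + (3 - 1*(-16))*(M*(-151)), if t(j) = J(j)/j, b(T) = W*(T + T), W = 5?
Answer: -41423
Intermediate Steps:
b(T) = 10*T (b(T) = 5*(T + T) = 5*(2*T) = 10*T)
t(j) = 1 (t(j) = j/j = 1)
M = 7 (M = 7 - 0 = 7 - 1*0 = 7 + 0 = 7)
-21340 + (3 - 1*(-16))*(M*(-151)) = -21340 + (3 - 1*(-16))*(7*(-151)) = -21340 + (3 + 16)*(-1057) = -21340 + 19*(-1057) = -21340 - 20083 = -41423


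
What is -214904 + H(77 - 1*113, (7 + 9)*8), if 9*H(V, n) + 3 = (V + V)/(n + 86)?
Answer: -68984303/321 ≈ -2.1490e+5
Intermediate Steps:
H(V, n) = -1/3 + 2*V/(9*(86 + n)) (H(V, n) = -1/3 + ((V + V)/(n + 86))/9 = -1/3 + ((2*V)/(86 + n))/9 = -1/3 + (2*V/(86 + n))/9 = -1/3 + 2*V/(9*(86 + n)))
-214904 + H(77 - 1*113, (7 + 9)*8) = -214904 + (-258 - 3*(7 + 9)*8 + 2*(77 - 1*113))/(9*(86 + (7 + 9)*8)) = -214904 + (-258 - 48*8 + 2*(77 - 113))/(9*(86 + 16*8)) = -214904 + (-258 - 3*128 + 2*(-36))/(9*(86 + 128)) = -214904 + (1/9)*(-258 - 384 - 72)/214 = -214904 + (1/9)*(1/214)*(-714) = -214904 - 119/321 = -68984303/321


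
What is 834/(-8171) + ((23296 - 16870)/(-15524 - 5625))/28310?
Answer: -249695908653/2446104020245 ≈ -0.10208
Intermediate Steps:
834/(-8171) + ((23296 - 16870)/(-15524 - 5625))/28310 = 834*(-1/8171) + (6426/(-21149))*(1/28310) = -834/8171 + (6426*(-1/21149))*(1/28310) = -834/8171 - 6426/21149*1/28310 = -834/8171 - 3213/299364095 = -249695908653/2446104020245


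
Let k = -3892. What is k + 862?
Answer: -3030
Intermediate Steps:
k + 862 = -3892 + 862 = -3030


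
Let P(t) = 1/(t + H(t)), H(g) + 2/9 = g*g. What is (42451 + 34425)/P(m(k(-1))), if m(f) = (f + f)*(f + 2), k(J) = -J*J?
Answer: 1230016/9 ≈ 1.3667e+5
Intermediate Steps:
H(g) = -2/9 + g² (H(g) = -2/9 + g*g = -2/9 + g²)
k(J) = -J²
m(f) = 2*f*(2 + f) (m(f) = (2*f)*(2 + f) = 2*f*(2 + f))
P(t) = 1/(-2/9 + t + t²) (P(t) = 1/(t + (-2/9 + t²)) = 1/(-2/9 + t + t²))
(42451 + 34425)/P(m(k(-1))) = (42451 + 34425)/((9/(-2 + 9*(2*(-1*(-1)²)*(2 - 1*(-1)²)) + 9*(2*(-1*(-1)²)*(2 - 1*(-1)²))²))) = 76876/((9/(-2 + 9*(2*(-1*1)*(2 - 1*1)) + 9*(2*(-1*1)*(2 - 1*1))²))) = 76876/((9/(-2 + 9*(2*(-1)*(2 - 1)) + 9*(2*(-1)*(2 - 1))²))) = 76876/((9/(-2 + 9*(2*(-1)*1) + 9*(2*(-1)*1)²))) = 76876/((9/(-2 + 9*(-2) + 9*(-2)²))) = 76876/((9/(-2 - 18 + 9*4))) = 76876/((9/(-2 - 18 + 36))) = 76876/((9/16)) = 76876/((9*(1/16))) = 76876/(9/16) = 76876*(16/9) = 1230016/9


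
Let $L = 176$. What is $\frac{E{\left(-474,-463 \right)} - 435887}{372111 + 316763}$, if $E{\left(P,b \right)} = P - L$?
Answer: $- \frac{436537}{688874} \approx -0.6337$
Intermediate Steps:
$E{\left(P,b \right)} = -176 + P$ ($E{\left(P,b \right)} = P - 176 = -176 + P$)
$\frac{E{\left(-474,-463 \right)} - 435887}{372111 + 316763} = \frac{\left(-176 - 474\right) - 435887}{372111 + 316763} = \frac{-650 - 435887}{688874} = \left(-436537\right) \frac{1}{688874} = - \frac{436537}{688874}$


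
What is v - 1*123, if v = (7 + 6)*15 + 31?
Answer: 103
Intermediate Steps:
v = 226 (v = 13*15 + 31 = 195 + 31 = 226)
v - 1*123 = 226 - 1*123 = 226 - 123 = 103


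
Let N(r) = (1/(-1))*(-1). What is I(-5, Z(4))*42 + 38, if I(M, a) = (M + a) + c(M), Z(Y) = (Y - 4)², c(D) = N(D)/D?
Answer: -902/5 ≈ -180.40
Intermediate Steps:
N(r) = 1 (N(r) = (1*(-1))*(-1) = -1*(-1) = 1)
c(D) = 1/D
Z(Y) = (-4 + Y)²
I(M, a) = M + a + 1/M (I(M, a) = (M + a) + 1/M = M + a + 1/M)
I(-5, Z(4))*42 + 38 = (-5 + (-4 + 4)² + 1/(-5))*42 + 38 = (-5 + 0² - ⅕)*42 + 38 = (-5 + 0 - ⅕)*42 + 38 = -26/5*42 + 38 = -1092/5 + 38 = -902/5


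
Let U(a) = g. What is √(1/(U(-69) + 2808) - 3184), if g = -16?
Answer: 7*I*√126633254/1396 ≈ 56.427*I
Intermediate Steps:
U(a) = -16
√(1/(U(-69) + 2808) - 3184) = √(1/(-16 + 2808) - 3184) = √(1/2792 - 3184) = √(-8889727/2792) = 7*I*√126633254/1396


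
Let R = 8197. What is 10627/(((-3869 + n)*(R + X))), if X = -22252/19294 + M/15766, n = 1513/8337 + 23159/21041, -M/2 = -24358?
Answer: -357092029636519947/1065569525904741478865 ≈ -0.00033512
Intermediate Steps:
M = 48716 (M = -2*(-24358) = 48716)
n = 566528/441861 (n = 1513*(1/8337) + 23159*(1/21041) = 1513/8337 + 23159/21041 = 566528/441861 ≈ 1.2821)
X = 147275368/76047301 (X = -22252/19294 + 48716/15766 = -22252*1/19294 + 48716*(1/15766) = -11126/9647 + 24358/7883 = 147275368/76047301 ≈ 1.9366)
10627/(((-3869 + n)*(R + X))) = 10627/(((-3869 + 566528/441861)*(8197 + 147275368/76047301))) = 10627/((-1708993681/441861*623507001665/76047301)) = 10627/(-1065569525904741478865/33602336467161) = 10627*(-33602336467161/1065569525904741478865) = -357092029636519947/1065569525904741478865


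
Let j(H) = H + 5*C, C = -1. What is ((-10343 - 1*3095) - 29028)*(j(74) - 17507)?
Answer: 740522108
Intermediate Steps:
j(H) = -5 + H (j(H) = H + 5*(-1) = H - 5 = -5 + H)
((-10343 - 1*3095) - 29028)*(j(74) - 17507) = ((-10343 - 1*3095) - 29028)*((-5 + 74) - 17507) = ((-10343 - 3095) - 29028)*(69 - 17507) = (-13438 - 29028)*(-17438) = -42466*(-17438) = 740522108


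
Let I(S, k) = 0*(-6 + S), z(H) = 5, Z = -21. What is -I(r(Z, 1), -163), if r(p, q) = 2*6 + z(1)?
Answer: 0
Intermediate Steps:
r(p, q) = 17 (r(p, q) = 2*6 + 5 = 12 + 5 = 17)
I(S, k) = 0
-I(r(Z, 1), -163) = -1*0 = 0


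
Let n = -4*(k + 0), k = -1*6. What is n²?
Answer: 576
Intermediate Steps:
k = -6
n = 24 (n = -4*(-6 + 0) = -4*(-6) = 24)
n² = 24² = 576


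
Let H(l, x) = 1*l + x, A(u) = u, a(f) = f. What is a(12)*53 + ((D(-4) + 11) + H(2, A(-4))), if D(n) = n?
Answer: 641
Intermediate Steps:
H(l, x) = l + x
a(12)*53 + ((D(-4) + 11) + H(2, A(-4))) = 12*53 + ((-4 + 11) + (2 - 4)) = 636 + (7 - 2) = 636 + 5 = 641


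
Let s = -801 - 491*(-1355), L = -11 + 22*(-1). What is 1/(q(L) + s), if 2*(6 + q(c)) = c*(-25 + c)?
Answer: 1/665455 ≈ 1.5027e-6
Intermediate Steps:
L = -33 (L = -11 - 22 = -33)
q(c) = -6 + c*(-25 + c)/2 (q(c) = -6 + (c*(-25 + c))/2 = -6 + c*(-25 + c)/2)
s = 664504 (s = -801 + 665305 = 664504)
1/(q(L) + s) = 1/((-6 + (½)*(-33)² - 25/2*(-33)) + 664504) = 1/((-6 + (½)*1089 + 825/2) + 664504) = 1/((-6 + 1089/2 + 825/2) + 664504) = 1/(951 + 664504) = 1/665455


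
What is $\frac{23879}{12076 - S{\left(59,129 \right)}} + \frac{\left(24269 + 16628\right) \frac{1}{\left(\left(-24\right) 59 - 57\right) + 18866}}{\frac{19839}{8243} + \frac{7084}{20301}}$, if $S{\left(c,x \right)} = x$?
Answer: $\frac{273288445110582734}{95823232803880621} \approx 2.852$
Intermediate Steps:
$\frac{23879}{12076 - S{\left(59,129 \right)}} + \frac{\left(24269 + 16628\right) \frac{1}{\left(\left(-24\right) 59 - 57\right) + 18866}}{\frac{19839}{8243} + \frac{7084}{20301}} = \frac{23879}{12076 - 129} + \frac{\left(24269 + 16628\right) \frac{1}{\left(\left(-24\right) 59 - 57\right) + 18866}}{\frac{19839}{8243} + \frac{7084}{20301}} = \frac{23879}{12076 - 129} + \frac{40897 \frac{1}{\left(-1416 - 57\right) + 18866}}{19839 \cdot \frac{1}{8243} + 7084 \cdot \frac{1}{20301}} = \frac{23879}{11947} + \frac{40897 \frac{1}{-1473 + 18866}}{\frac{19839}{8243} + \frac{7084}{20301}} = 23879 \cdot \frac{1}{11947} + \frac{40897 \cdot \frac{1}{17393}}{\frac{461144951}{167341143}} = \frac{23879}{11947} + 40897 \cdot \frac{1}{17393} \cdot \frac{167341143}{461144951} = \frac{23879}{11947} + \frac{40897}{17393} \cdot \frac{167341143}{461144951} = \frac{23879}{11947} + \frac{6843750725271}{8020694132743} = \frac{273288445110582734}{95823232803880621}$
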